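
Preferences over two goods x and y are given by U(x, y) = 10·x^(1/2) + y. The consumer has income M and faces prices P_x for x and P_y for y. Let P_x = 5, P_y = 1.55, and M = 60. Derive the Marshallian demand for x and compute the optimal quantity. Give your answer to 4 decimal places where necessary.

x* = 2.4025

MU_x = 5/√x, MU_y = 1. Tangency: 5/√x = P_x/P_y.
Solve: √x = 5·P_y/P_x, so x*(P_x,P_y) = (5·P_y/P_x)², and y* = (M − P_x·x*)/P_y.
Plugging in: x* = (5·1.55/5)² = 2.4025.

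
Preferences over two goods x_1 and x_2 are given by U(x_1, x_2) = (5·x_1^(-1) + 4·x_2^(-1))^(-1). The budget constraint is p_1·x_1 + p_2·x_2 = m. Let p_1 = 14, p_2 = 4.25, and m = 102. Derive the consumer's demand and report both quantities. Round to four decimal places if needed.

x_1* = 4.8806, x_2* = 7.9229

From the CES first-order condition, (5/4)·(x_2/x_1)^(2) = p_1/p_2.
Solve for the ratio: x_2/x_1 = [(4/5)·p_1/p_2]^(0.5).
Substitute x_2 = (x_2/x_1)·x_1 into the budget: x_1* = m/(p_1 + p_2·(x_2/x_1)).
Numerically x_2/x_1 = 1.623359, so x_1* = 102/(14 + 4.25·1.623359) = 4.8806 and x_2* = 1.623359·4.8806 = 7.9229.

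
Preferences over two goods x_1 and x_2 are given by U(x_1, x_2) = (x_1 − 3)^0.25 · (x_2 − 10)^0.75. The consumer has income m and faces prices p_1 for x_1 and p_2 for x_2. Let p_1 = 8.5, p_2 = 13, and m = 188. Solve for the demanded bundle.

x_1* = 3.9559, x_2* = 11.875

MRS = (1/3)·(x_2−10)/(x_1−3). Tangency with p_1/p_2 gives x_2−10 = 3·(p_1/p_2)·(x_1−3).
Substituting into the budget: x_1* = 3 + 0.25·(m − 3·p_1 − 10·p_2)/p_1, and x_2* = 10 + 0.75·(…)/p_2.
Discretionary income = 188 − 3·8.5 − 10·13 = 32.5; x_1* = 3 + 0.25·32.5/8.5 = 3.9559; x_2* = 10 + 0.75·32.5/13 = 11.875.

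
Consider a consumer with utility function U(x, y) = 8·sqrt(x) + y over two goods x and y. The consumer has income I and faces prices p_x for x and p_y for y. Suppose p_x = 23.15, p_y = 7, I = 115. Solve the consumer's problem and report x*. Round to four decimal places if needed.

Set MRS = p_x/p_y: 4·x^(−1/2) = p_x/p_y.
Thus x* = (4·p_y/p_x)² — independent of I — with the rest of income spent on y.
Plugging in: x* = (4·7/23.15)² = 1.4629.

x* = 1.4629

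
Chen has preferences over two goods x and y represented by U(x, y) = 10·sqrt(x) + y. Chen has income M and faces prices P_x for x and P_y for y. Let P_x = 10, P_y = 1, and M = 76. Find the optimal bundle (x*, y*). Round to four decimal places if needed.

x* = 0.25, y* = 73.5

MU_x = 5/√x, MU_y = 1. Tangency: 5/√x = P_x/P_y.
Thus x* = (5·P_y/P_x)² — independent of M — with the rest of income spent on y.
Plugging in: x* = (5·1/10)² = 0.25, y* = 73.5.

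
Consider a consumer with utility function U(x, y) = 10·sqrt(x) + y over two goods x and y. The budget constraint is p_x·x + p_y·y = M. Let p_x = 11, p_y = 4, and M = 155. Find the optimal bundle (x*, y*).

Utility is quasi-linear in y; the FOC for x is 5/√x = p_x/p_y.
Thus x* = (5·p_y/p_x)² — independent of M — with the rest of income spent on y.
Plugging in: x* = (5·4/11)² = 3.3058, y* = 29.6591.

x* = 3.3058, y* = 29.6591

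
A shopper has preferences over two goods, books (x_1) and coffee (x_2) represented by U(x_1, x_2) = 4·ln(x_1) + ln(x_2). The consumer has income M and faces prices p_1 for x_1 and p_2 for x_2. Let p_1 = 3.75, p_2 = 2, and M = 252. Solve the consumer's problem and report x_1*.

x_1* = 53.76

Tangency: MRS = 4·x_2/x_1 = p_1/p_2.
So 4·p_2·x_2 = p_1·x_1; combined with the budget, a share 0.8 of income goes to x_1.
Demand: x_1*(p_1,p_2,M) = 0.8·M/p_1 and x_2* = 0.2·M/p_2.
At p_1=3.75, p_2=2, M=252: x_1* = 0.8·252/3.75 = 53.76.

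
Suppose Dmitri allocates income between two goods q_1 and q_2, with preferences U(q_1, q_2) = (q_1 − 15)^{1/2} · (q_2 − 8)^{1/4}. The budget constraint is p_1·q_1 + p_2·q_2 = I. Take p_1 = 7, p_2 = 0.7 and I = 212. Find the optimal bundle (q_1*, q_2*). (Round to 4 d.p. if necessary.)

Substituting into the budget: q_1* = 15 + 2/3·(I − 15·p_1 − 8·p_2)/p_1, and q_2* = 8 + 1/3·(…)/p_2.
Discretionary income = 212 − 15·7 − 8·0.7 = 101.4; q_1* = 15 + 2/3·101.4/7 = 24.6571; q_2* = 8 + 1/3·101.4/0.7 = 56.2857.

q_1* = 24.6571, q_2* = 56.2857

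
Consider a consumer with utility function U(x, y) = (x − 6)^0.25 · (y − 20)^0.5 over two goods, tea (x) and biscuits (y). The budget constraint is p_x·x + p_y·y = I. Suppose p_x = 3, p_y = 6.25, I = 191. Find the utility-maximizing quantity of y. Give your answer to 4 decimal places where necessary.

This is Cobb-Douglas in (x−6, y−20): tangency gives 0.25·p_y·(y−20) = 0.5·p_x·(x−6).
Substituting into the budget: x* = 6 + 1/3·(I − 6·p_x − 20·p_y)/p_x, and y* = 20 + 2/3·(…)/p_y.
Discretionary income = 191 − 6·3 − 20·6.25 = 48; y* = 20 + 2/3·48/6.25 = 25.12.

y* = 25.12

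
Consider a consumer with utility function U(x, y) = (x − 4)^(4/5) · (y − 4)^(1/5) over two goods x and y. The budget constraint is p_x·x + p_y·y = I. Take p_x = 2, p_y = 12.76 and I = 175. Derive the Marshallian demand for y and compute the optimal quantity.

y* = 5.8176

Substituting into the budget: x* = 4 + 0.8·(I − 4·p_x − 4·p_y)/p_x, and y* = 4 + 0.2·(…)/p_y.
Discretionary income = 175 − 4·2 − 4·12.76 = 115.96; y* = 4 + 0.2·115.96/12.76 = 5.8176.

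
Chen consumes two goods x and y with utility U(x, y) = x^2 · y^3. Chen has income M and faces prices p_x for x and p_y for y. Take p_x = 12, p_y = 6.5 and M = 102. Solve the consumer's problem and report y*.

Tangency: MRS = (2/3)·y/x = p_x/p_y.
Rearranging, p_y·y = (3/2)·p_x·x. Substituting into the budget gives p_x·x·(1 + (3/2)) = M.
Demand: x*(p_x,p_y,M) = 0.4·M/p_x and y* = 0.6·M/p_y.
At p_x=12, p_y=6.5, M=102: y* = 0.6·102/6.5 = 9.4154.

y* = 9.4154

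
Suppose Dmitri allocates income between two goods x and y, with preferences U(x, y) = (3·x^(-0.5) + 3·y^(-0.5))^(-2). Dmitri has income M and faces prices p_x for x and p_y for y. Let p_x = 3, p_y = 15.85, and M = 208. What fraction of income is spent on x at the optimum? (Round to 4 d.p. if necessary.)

share on x = 0.3647

From the CES first-order condition, (y/x)^(1.5) = p_x/p_y.
Hence y/x = (p_x/p_y)^(1/(1.5)), i.e. raised to the 2/3 power.
With the ratio pinned down, the budget gives x* = M/(p_x + p_y·(y/x)) and y* = (y/x)·x*.
Numerically y/x = 0.329656, so x* = 208/(3 + 15.85·0.329656) = 25.2886 and y* = 0.329656·25.2886 = 8.3365.
Expenditure on x: 3·25.2886 = 75.8658; share = 0.3647.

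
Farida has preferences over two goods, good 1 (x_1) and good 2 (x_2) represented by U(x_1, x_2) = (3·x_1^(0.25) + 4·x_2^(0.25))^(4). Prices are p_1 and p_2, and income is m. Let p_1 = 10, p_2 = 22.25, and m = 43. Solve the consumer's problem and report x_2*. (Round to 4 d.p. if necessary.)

x_2* = 1.0228

MU_x_1 ∝ 3·x_1^(-0.75), MU_x_2 ∝ 4·x_2^(-0.75), so MRS = (3/4)·(x_2/x_1)^(0.75) = p_1/p_2.
Hence x_2/x_1 = ((4/3)·p_1/p_2)^(1/(0.75)), i.e. raised to the 4/3 power.
With the ratio pinned down, the budget gives x_1* = m/(p_1 + p_2·(x_2/x_1)) and x_2* = (x_2/x_1)·x_1*.
Numerically x_2/x_1 = 0.505217, so x_1* = 43/(10 + 22.25·0.505217) = 2.0244 and x_2* = 0.505217·2.0244 = 1.0228.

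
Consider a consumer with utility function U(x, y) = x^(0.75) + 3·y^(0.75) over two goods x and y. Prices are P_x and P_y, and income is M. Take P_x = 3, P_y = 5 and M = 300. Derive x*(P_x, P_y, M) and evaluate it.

With the ratio pinned down, the budget gives x* = M/(P_x + P_y·(y/x)) and y* = (y/x)·x*.
Numerically y/x = 10.4976, so x* = 300/(3 + 5·10.4976) = 5.4066.

x* = 5.4066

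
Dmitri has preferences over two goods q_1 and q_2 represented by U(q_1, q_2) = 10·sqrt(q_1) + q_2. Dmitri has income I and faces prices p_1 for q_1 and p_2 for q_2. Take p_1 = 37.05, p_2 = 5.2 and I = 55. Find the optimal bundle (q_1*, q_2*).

q_1* = 0.4925, q_2* = 7.0682

Set MRS = p_1/p_2: 5·q_1^(−1/2) = p_1/p_2.
Solve: √q_1 = 5·p_2/p_1, so q_1*(p_1,p_2) = (5·p_2/p_1)², and q_2* = (I − p_1·q_1*)/p_2.
Plugging in: q_1* = (5·5.2/37.05)² = 0.4925, q_2* = 7.0682.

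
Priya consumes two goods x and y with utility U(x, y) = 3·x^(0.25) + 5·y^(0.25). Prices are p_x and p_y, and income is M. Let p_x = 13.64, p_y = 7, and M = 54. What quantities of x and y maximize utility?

x* = 1.1415, y* = 5.49

MRS = MU_x/MU_y = (3/5)·(y/x)^(0.75). Set equal to p_x/p_y.
Solve for the ratio: y/x = [(5/3)·p_x/p_y]^(4/3).
With the ratio pinned down, the budget gives x* = M/(p_x + p_y·(y/x)) and y* = (y/x)·x*.
Numerically y/x = 4.809354, so x* = 54/(13.64 + 7·4.809354) = 1.1415 and y* = 4.809354·1.1415 = 5.49.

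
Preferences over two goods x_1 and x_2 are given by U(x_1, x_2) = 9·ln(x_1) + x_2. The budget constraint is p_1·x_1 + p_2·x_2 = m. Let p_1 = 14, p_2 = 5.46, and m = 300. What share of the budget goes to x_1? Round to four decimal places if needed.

MU_x_1 = 9/x_1, MU_x_2 = 1. Tangency: 9/x_1 = p_1/p_2.
So x_1*(p_1,p_2) = 9·p_2/p_1, independent of income; and x_2* = (m − 9·p_2)/p_2.
At the given prices: x_1* = 9·5.46/14 = 3.51, and x_2* = 45.9451.
Expenditure on x_1: 14·3.51 = 49.14; share = 0.1638.

share on x_1 = 0.1638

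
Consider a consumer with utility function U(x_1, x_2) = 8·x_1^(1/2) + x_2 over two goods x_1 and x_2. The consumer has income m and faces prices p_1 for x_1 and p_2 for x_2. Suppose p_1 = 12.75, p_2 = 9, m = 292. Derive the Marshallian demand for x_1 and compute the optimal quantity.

Set MRS = p_1/p_2: 4·x_1^(−1/2) = p_1/p_2.
Thus x_1* = (4·p_2/p_1)² — independent of m — with the rest of income spent on x_2.
Plugging in: x_1* = (4·9/12.75)² = 7.9723.

x_1* = 7.9723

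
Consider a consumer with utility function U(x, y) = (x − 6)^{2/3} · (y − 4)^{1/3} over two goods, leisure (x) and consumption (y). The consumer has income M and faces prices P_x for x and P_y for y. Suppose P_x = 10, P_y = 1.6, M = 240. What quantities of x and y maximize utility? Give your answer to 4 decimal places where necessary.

This is Cobb-Douglas in (x−6, y−4): tangency gives 2/3·P_y·(y−4) = 1/3·P_x·(x−6).
Substituting into the budget: x* = 6 + 2/3·(M − 6·P_x − 4·P_y)/P_x, and y* = 4 + 1/3·(…)/P_y.
Discretionary income = 240 − 6·10 − 4·1.6 = 173.6; x* = 6 + 2/3·173.6/10 = 17.5733; y* = 4 + 1/3·173.6/1.6 = 40.1667.

x* = 17.5733, y* = 40.1667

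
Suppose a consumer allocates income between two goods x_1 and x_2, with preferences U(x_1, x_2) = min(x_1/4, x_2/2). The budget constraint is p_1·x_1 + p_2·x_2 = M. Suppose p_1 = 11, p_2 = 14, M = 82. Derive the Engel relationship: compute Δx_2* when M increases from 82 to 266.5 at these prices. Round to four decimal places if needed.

Δx_2* = 5.125

With perfect complements, no substitution: consume in ratio x_1:x_2 = 4:2.
Budget: p_1·x_1 + p_2·(1/2)·x_1 = M, so (4·p_1 + 2·p_2)·x_1 = 4·M.
Demand: x_1*(p_1,p_2,M) = 4·M/(4·p_1 + 2·p_2), x_2* = 2·M/(4·p_1 + 2·p_2).
Here 4·11 + 2·14 = 72, giving x_2* = 2.2778.
At M' = 266.5: x_2* = 7.4028. Change: 7.4028 − 2.2778 = 5.125.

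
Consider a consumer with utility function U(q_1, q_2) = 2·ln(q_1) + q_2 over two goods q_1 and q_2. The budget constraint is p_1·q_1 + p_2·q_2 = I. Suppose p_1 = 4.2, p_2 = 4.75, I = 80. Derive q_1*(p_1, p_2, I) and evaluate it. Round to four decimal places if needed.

MU_q_1 = 2/q_1, MU_q_2 = 1. Tangency: 2/q_1 = p_1/p_2.
So q_1*(p_1,p_2) = 2·p_2/p_1, independent of income; and q_2* = (I − 2·p_2)/p_2.
At the given prices: q_1* = 2·4.75/4.2 = 2.2619.

q_1* = 2.2619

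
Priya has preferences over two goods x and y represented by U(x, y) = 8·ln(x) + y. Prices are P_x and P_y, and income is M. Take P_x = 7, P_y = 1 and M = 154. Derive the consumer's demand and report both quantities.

Set MRS = P_x/P_y: (8/x)/1 = P_x/P_y.
So x*(P_x,P_y) = 8·P_y/P_x, independent of income; and y* = (M − 8·P_y)/P_y.
At the given prices: x* = 8·1/7 = 1.1429, and y* = 146.

x* = 1.1429, y* = 146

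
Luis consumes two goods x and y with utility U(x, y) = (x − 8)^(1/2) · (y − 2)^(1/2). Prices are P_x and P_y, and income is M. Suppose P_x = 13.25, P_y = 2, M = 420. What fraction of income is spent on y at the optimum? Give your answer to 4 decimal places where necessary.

This is Cobb-Douglas in (x−8, y−2): tangency gives 0.5·P_y·(y−2) = 0.5·P_x·(x−8).
After buying the subsistence bundle (8, 2), a share 0.5 of the remaining income goes to x: x* = 8 + 0.5·(M − 8P_x − 2P_y)/P_x.
Discretionary income = 420 − 8·13.25 − 2·2 = 310; x* = 8 + 0.5·310/13.25 = 19.6981; y* = 2 + 0.5·310/2 = 79.5.
Expenditure on y: 2·79.5 = 159; share = 0.3786.

share on y = 0.3786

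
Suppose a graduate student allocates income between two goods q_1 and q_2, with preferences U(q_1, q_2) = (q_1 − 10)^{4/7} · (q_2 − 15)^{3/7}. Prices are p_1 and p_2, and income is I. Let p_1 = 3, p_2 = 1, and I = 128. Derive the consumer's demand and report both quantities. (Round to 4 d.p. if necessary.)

q_1* = 25.8095, q_2* = 50.5714

Let q_1' = q_1−10, q_2' = q_2−15. MRS = (4/3)·q_2'/q_1' = p_1/p_2.
Substituting into the budget: q_1* = 10 + 4/7·(I − 10·p_1 − 15·p_2)/p_1, and q_2* = 15 + 3/7·(…)/p_2.
Discretionary income = 128 − 10·3 − 15·1 = 83; q_1* = 10 + 4/7·83/3 = 25.8095; q_2* = 15 + 3/7·83/1 = 50.5714.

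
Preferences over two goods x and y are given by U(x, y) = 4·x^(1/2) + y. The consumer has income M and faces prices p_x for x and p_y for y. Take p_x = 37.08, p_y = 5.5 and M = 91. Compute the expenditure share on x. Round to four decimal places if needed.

Plugging in: x* = (2·5.5/37.08)² = 0.088, y* = 15.9521.
Expenditure on x: 37.08·0.088 = 3.2632; share = 0.0359.

share on x = 0.0359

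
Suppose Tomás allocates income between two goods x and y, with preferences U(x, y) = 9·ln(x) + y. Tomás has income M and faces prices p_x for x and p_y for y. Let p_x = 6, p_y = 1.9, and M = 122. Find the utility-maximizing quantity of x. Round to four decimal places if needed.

Set MRS = p_x/p_y: (9/x)/1 = p_x/p_y.
So x*(p_x,p_y) = 9·p_y/p_x, independent of income; and y* = (M − 9·p_y)/p_y.
At the given prices: x* = 9·1.9/6 = 2.85.

x* = 2.85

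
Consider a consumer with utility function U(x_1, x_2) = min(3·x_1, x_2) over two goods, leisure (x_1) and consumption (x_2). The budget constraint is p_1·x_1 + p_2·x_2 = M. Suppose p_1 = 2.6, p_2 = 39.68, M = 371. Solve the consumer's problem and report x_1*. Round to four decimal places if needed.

Leontief preferences: the optimum is at the kink where x_1/1 = x_2/3, i.e. x_2 = 3·x_1.
Budget: p_1·x_1 + p_2·3·x_1 = M, so (p_1 + 3·p_2)·x_1 = M.
Demand: x_1*(p_1,p_2,M) = M/(p_1 + 3·p_2), x_2* = 3·M/(p_1 + 3·p_2).
Here 2.6 + 3·39.68 = 121.64, giving x_1* = 3.05.

x_1* = 3.05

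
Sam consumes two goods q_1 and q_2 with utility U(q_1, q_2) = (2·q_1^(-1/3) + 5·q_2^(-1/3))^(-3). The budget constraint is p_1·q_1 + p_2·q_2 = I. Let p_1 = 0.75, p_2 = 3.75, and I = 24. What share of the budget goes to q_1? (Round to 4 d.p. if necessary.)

From the CES first-order condition, (2/5)·(q_2/q_1)^(4/3) = p_1/p_2.
Hence q_2/q_1 = ((5/2)·p_1/p_2)^(1/(4/3)), i.e. raised to the 0.75 power.
Substitute q_2 = (q_2/q_1)·q_1 into the budget: q_1* = I/(p_1 + p_2·(q_2/q_1)).
Numerically q_2/q_1 = 0.594604, so q_1* = 24/(0.75 + 3.75·0.594604) = 8.0543 and q_2* = 0.594604·8.0543 = 4.7891.
Expenditure on q_1: 0.75·8.0543 = 6.0407; share = 0.2517.

share on q_1 = 0.2517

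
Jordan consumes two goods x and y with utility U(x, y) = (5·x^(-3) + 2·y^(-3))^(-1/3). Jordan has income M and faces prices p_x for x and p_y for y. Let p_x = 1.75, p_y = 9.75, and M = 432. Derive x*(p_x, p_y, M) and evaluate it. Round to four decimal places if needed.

MRS = MU_x/MU_y = (5/2)·(y/x)^(4). Set equal to p_x/p_y.
Solve for the ratio: y/x = [(2/5)·p_x/p_y]^(0.25).
With the ratio pinned down, the budget gives x* = M/(p_x + p_y·(y/x)) and y* = (y/x)·x*.
Numerically y/x = 0.517635, so x* = 432/(1.75 + 9.75·0.517635) = 63.558.

x* = 63.558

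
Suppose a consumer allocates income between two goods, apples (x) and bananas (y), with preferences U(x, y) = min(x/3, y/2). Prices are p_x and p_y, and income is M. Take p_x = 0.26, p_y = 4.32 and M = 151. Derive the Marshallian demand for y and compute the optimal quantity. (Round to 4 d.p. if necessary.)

Leontief preferences: the optimum is at the kink where x/3 = y/2, i.e. y = (2/3)·x.
Budget: p_x·x + p_y·(2/3)·x = M, so (3·p_x + 2·p_y)·x = 3·M.
Demand: x*(p_x,p_y,M) = 3·M/(3·p_x + 2·p_y), y* = 2·M/(3·p_x + 2·p_y).
Here 3·0.26 + 2·4.32 = 9.42, giving y* = 32.0594.

y* = 32.0594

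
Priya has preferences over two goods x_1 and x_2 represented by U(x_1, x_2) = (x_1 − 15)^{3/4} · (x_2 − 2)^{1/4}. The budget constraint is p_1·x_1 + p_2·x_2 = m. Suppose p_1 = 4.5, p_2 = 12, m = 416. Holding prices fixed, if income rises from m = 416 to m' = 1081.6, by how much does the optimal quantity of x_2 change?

Δx_2* = 13.8667

MRS = 3·(x_2−2)/(x_1−15). Tangency with p_1/p_2 gives x_2−2 = (1/3)·(p_1/p_2)·(x_1−15).
Substituting into the budget: x_1* = 15 + 0.75·(m − 15·p_1 − 2·p_2)/p_1, and x_2* = 2 + 0.25·(…)/p_2.
Discretionary income = 416 − 15·4.5 − 2·12 = 324.5; x_2* = 2 + 0.25·324.5/12 = 8.7604.
At m' = 1081.6: x_2* = 22.6271. Change: 22.6271 − 8.7604 = 13.8667.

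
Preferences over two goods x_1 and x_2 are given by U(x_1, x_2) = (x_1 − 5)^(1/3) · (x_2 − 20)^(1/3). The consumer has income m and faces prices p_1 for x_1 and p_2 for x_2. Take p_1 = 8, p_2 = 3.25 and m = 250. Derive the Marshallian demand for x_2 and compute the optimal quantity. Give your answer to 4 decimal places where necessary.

x_2* = 42.3077

MRS = (x_2−20)/(x_1−5). Tangency with p_1/p_2 gives x_2−20 = (p_1/p_2)·(x_1−5).
After buying the subsistence bundle (5, 20), a share 0.5 of the remaining income goes to x_1: x_1* = 5 + 0.5·(m − 5p_1 − 20p_2)/p_1.
Discretionary income = 250 − 5·8 − 20·3.25 = 145; x_2* = 20 + 0.5·145/3.25 = 42.3077.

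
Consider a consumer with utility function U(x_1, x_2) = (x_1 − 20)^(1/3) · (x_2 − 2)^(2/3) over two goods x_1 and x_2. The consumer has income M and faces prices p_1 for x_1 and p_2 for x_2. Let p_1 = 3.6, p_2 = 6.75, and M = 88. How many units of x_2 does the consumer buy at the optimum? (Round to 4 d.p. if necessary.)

Let x_1' = x_1−20, x_2' = x_2−2. MRS = (1/2)·x_2'/x_1' = p_1/p_2.
After buying the subsistence bundle (20, 2), a share 1/3 of the remaining income goes to x_1: x_1* = 20 + 1/3·(M − 20p_1 − 2p_2)/p_1.
Discretionary income = 88 − 20·3.6 − 2·6.75 = 2.5; x_2* = 2 + 2/3·2.5/6.75 = 2.2469.

x_2* = 2.2469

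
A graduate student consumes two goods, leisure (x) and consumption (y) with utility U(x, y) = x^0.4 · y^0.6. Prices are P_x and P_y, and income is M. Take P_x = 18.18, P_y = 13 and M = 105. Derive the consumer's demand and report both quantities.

x* = 2.3102, y* = 4.8462

MU_x/MU_y = (0.4·y)/(0.6·x); tangency sets this equal to P_x/P_y.
Rearranging, P_y·y = (3/2)·P_x·x. Substituting into the budget gives P_x·x·(1 + (3/2)) = M.
Demand: x*(P_x,P_y,M) = 0.4·M/P_x and y* = 0.6·M/P_y.
At P_x=18.18, P_y=13, M=105: x* = 0.4·105/18.18 = 2.3102, y* = 4.8462.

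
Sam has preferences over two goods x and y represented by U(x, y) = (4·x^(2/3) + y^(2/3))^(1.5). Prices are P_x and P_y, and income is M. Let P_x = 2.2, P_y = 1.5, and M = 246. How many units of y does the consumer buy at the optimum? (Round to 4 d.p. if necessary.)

y* = 5.333

MU_x ∝ 4·x^(-1/3), MU_y ∝ y^(-1/3), so MRS = 4·(y/x)^(1/3) = P_x/P_y.
Solve for the ratio: y/x = [(1/4)·P_x/P_y]^(3).
Substitute y = (y/x)·x into the budget: x* = M/(P_x + P_y·(y/x)).
Numerically y/x = 0.049296, so x* = 246/(2.2 + 1.5·0.049296) = 108.1821 and y* = 0.049296·108.1821 = 5.333.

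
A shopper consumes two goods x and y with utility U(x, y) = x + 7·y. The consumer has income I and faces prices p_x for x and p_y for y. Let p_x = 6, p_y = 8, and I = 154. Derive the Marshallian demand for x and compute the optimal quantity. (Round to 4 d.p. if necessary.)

x* = 0

y gives more utility per dollar, so spend all income on y: y* = I/p_y, x* = 0.
Numerically: x* = 0, y* = 19.25.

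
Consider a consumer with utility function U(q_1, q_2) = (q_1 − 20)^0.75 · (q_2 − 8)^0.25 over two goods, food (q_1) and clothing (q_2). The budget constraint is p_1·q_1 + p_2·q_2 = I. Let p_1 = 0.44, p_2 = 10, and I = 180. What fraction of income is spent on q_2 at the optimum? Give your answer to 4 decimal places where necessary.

share on q_2 = 0.5711

MRS = 3·(q_2−8)/(q_1−20). Tangency with p_1/p_2 gives q_2−8 = (1/3)·(p_1/p_2)·(q_1−20).
After buying the subsistence bundle (20, 8), a share 0.75 of the remaining income goes to q_1: q_1* = 20 + 0.75·(I − 20p_1 − 8p_2)/p_1.
Discretionary income = 180 − 20·0.44 − 8·10 = 91.2; q_1* = 20 + 0.75·91.2/0.44 = 175.4545; q_2* = 8 + 0.25·91.2/10 = 10.28.
Expenditure on q_2: 10·10.28 = 102.8; share = 0.5711.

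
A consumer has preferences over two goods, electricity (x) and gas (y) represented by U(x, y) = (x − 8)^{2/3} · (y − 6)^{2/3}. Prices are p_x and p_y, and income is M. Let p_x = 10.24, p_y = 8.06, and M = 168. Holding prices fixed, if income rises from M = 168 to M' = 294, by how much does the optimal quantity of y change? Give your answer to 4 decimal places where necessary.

Δy* = 7.8164

MRS = (y−6)/(x−8). Tangency with p_x/p_y gives y−6 = (p_x/p_y)·(x−8).
After buying the subsistence bundle (8, 6), a share 0.5 of the remaining income goes to x: x* = 8 + 0.5·(M − 8p_x − 6p_y)/p_x.
Discretionary income = 168 − 8·10.24 − 6·8.06 = 37.72; y* = 6 + 0.5·37.72/8.06 = 8.34.
At M' = 294: y* = 16.1563. Change: 16.1563 − 8.34 = 7.8164.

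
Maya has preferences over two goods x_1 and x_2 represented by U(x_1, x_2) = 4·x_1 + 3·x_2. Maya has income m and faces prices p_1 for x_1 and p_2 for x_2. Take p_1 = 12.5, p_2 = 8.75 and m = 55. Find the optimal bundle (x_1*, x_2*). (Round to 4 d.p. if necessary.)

Linear utility — the consumer picks whichever good has higher MU/price: 4/12.5 = 0.32 vs 3/8.75 = 0.3429.
x_2 gives more utility per dollar, so spend all income on x_2: x_2* = m/p_2, x_1* = 0.
Numerically: x_1* = 0, x_2* = 6.2857.

x_1* = 0, x_2* = 6.2857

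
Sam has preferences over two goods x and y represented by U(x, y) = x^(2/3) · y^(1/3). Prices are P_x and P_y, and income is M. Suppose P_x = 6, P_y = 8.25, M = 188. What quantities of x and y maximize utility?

x* = 20.8889, y* = 7.596

The MRS is 2·y/x. Set MRS = P_x/P_y.
Rearranging, P_y·y = (1/2)·P_x·x. Substituting into the budget gives P_x·x·(1 + (1/2)) = M.
Demand: x*(P_x,P_y,M) = 2/3·M/P_x and y* = 1/3·M/P_y.
At P_x=6, P_y=8.25, M=188: x* = 2/3·188/6 = 20.8889, y* = 7.596.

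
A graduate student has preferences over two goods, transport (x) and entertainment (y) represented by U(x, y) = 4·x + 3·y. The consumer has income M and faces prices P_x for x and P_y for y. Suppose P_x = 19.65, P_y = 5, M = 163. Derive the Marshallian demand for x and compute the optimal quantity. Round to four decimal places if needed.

x* = 0

Perfect substitutes: compare marginal utility per dollar. 4/P_x vs 3/P_y → 0.2036 vs 0.6.
y gives more utility per dollar, so spend all income on y: y* = M/P_y, x* = 0.
Numerically: x* = 0, y* = 32.6.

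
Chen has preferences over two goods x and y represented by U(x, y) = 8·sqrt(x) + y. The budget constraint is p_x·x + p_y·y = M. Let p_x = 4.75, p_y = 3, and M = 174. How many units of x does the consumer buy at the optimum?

MU_x = 4/√x, MU_y = 1. Tangency: 4/√x = p_x/p_y.
Thus x* = (4·p_y/p_x)² — independent of M — with the rest of income spent on y.
Plugging in: x* = (4·3/4.75)² = 6.3823.

x* = 6.3823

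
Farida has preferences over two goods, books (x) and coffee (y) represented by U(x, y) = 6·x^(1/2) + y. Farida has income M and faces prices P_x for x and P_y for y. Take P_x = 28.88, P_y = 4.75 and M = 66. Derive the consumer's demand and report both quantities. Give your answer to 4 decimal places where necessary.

x* = 0.2435, y* = 12.4145

Set MRS = P_x/P_y: 3·x^(−1/2) = P_x/P_y.
Thus x* = (3·P_y/P_x)² — independent of M — with the rest of income spent on y.
Plugging in: x* = (3·4.75/28.88)² = 0.2435, y* = 12.4145.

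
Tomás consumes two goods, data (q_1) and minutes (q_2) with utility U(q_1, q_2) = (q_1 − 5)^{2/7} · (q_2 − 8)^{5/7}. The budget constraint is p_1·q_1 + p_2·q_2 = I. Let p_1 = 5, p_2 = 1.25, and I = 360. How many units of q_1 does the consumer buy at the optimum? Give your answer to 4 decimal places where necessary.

q_1* = 23.5714

After buying the subsistence bundle (5, 8), a share 2/7 of the remaining income goes to q_1: q_1* = 5 + 2/7·(I − 5p_1 − 8p_2)/p_1.
Discretionary income = 360 − 5·5 − 8·1.25 = 325; q_1* = 5 + 2/7·325/5 = 23.5714.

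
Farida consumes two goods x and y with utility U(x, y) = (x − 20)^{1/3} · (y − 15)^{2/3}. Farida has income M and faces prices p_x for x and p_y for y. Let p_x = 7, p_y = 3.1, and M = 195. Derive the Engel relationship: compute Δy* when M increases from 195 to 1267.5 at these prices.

Δy* = 230.6452

This is Cobb-Douglas in (x−20, y−15): tangency gives 1/3·p_y·(y−15) = 2/3·p_x·(x−20).
Substituting into the budget: x* = 20 + 1/3·(M − 20·p_x − 15·p_y)/p_x, and y* = 15 + 2/3·(…)/p_y.
Discretionary income = 195 − 20·7 − 15·3.1 = 8.5; y* = 15 + 2/3·8.5/3.1 = 16.828.
At M' = 1267.5: y* = 247.4731. Change: 247.4731 − 16.828 = 230.6452.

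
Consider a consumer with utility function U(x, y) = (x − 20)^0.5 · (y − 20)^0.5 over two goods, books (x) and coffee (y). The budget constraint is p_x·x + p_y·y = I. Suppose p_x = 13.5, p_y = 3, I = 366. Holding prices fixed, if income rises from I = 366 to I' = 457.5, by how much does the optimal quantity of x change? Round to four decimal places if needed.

Δx* = 3.3889

MRS = (y−20)/(x−20). Tangency with p_x/p_y gives y−20 = (p_x/p_y)·(x−20).
Substituting into the budget: x* = 20 + 0.5·(I − 20·p_x − 20·p_y)/p_x, and y* = 20 + 0.5·(…)/p_y.
Discretionary income = 366 − 20·13.5 − 20·3 = 36; x* = 20 + 0.5·36/13.5 = 21.3333.
At I' = 457.5: x* = 24.7222. Change: 24.7222 − 21.3333 = 3.3889.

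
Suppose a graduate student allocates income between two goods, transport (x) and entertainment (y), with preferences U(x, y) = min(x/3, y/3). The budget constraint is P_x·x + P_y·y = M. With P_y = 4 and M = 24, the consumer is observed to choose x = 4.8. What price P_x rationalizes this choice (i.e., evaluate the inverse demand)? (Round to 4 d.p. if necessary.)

P_x = 1

Leontief preferences: the optimum is at the kink where x/3 = y/3, i.e. y = x.
Budget: P_x·x + P_y·x = M, so (3·P_x + 3·P_y)·x = 3·M.
Demand: x*(P_x,P_y,M) = 3·M/(3·P_x + 3·P_y), y* = 3·M/(3·P_x + 3·P_y).
Set x* = 4.8 in the demand function and solve for P_x: P_x = 1.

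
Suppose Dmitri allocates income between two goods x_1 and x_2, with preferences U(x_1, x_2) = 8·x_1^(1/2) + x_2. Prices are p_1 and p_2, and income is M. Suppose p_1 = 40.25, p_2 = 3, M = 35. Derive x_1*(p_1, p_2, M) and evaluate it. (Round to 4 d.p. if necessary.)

Utility is quasi-linear in x_2; the FOC for x_1 is 4/√x_1 = p_1/p_2.
Thus x_1* = (4·p_2/p_1)² — independent of M — with the rest of income spent on x_2.
Plugging in: x_1* = (4·3/40.25)² = 0.0889.

x_1* = 0.0889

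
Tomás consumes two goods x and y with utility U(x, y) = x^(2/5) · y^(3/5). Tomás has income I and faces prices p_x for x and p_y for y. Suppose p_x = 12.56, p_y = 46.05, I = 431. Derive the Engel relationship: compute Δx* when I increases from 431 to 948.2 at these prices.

Demand: x*(p_x,p_y,I) = 0.4·I/p_x and y* = 0.6·I/p_y.
At p_x=12.56, p_y=46.05, I=431: x* = 0.4·431/12.56 = 13.7261.
At I' = 948.2: x* = 30.1975. Change: 30.1975 − 13.7261 = 16.4713.

Δx* = 16.4713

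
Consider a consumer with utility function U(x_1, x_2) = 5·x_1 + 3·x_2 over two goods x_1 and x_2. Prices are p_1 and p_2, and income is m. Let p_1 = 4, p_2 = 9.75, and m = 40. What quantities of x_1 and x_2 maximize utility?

Linear utility — the consumer picks whichever good has higher MU/price: 5/4 = 1.25 vs 3/9.75 = 0.3077.
x_1 gives more utility per dollar, so spend all income on x_1: x_1* = m/p_1, x_2* = 0.
Numerically: x_1* = 10, x_2* = 0.

x_1* = 10, x_2* = 0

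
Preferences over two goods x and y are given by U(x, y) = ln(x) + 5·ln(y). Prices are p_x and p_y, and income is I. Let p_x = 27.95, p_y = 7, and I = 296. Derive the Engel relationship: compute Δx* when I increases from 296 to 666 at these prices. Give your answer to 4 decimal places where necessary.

The MRS is (1/5)·y/x. Set MRS = p_x/p_y.
So p_y·y = 5·p_x·x; combined with the budget, a share 1/6 of income goes to x.
Demand: x*(p_x,p_y,I) = 1/6·I/p_x and y* = 5/6·I/p_y.
At p_x=27.95, p_y=7, I=296: x* = 1/6·296/27.95 = 1.7651.
At I' = 666: x* = 3.9714. Change: 3.9714 − 1.7651 = 2.2063.

Δx* = 2.2063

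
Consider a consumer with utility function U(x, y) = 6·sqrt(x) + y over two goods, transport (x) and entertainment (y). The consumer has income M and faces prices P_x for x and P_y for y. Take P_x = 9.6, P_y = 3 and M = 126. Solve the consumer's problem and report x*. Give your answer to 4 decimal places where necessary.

x* = 0.8789

Set MRS = P_x/P_y: 3·x^(−1/2) = P_x/P_y.
Thus x* = (3·P_y/P_x)² — independent of M — with the rest of income spent on y.
Plugging in: x* = (3·3/9.6)² = 0.8789.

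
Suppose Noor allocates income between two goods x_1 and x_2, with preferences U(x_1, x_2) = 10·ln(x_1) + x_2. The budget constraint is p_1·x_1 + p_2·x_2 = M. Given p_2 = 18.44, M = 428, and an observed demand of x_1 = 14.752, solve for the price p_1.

p_1 = 12.5

Set MRS = p_1/p_2: (10/x_1)/1 = p_1/p_2.
So x_1*(p_1,p_2) = 10·p_2/p_1, independent of income; and x_2* = (M − 10·p_2)/p_2.
Set x_1* = 14.752 in the demand function and solve for p_1: p_1 = 12.5.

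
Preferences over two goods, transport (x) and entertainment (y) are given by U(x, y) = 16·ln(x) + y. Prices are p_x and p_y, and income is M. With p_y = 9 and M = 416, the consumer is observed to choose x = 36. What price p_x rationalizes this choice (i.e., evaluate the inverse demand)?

Set MRS = p_x/p_y: (16/x)/1 = p_x/p_y.
So x*(p_x,p_y) = 16·p_y/p_x, independent of income; and y* = (M − 16·p_y)/p_y.
Set x* = 36 in the demand function and solve for p_x: p_x = 4.

p_x = 4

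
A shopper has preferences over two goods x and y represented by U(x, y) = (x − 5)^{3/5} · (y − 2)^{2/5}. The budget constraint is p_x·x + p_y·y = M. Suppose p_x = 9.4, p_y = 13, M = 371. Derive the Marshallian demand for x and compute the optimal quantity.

x* = 24.0213

This is Cobb-Douglas in (x−5, y−2): tangency gives 0.6·p_y·(y−2) = 0.4·p_x·(x−5).
Substituting into the budget: x* = 5 + 0.6·(M − 5·p_x − 2·p_y)/p_x, and y* = 2 + 0.4·(…)/p_y.
Discretionary income = 371 − 5·9.4 − 2·13 = 298; x* = 5 + 0.6·298/9.4 = 24.0213.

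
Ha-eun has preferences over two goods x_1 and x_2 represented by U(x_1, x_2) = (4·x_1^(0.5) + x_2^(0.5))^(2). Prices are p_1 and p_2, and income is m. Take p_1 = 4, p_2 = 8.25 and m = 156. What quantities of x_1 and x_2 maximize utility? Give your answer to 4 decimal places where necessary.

MU_x_1 ∝ 4·x_1^(-0.5), MU_x_2 ∝ x_2^(-0.5), so MRS = 4·(x_2/x_1)^(0.5) = p_1/p_2.
Solve for the ratio: x_2/x_1 = [(1/4)·p_1/p_2]^(2).
Substitute x_2 = (x_2/x_1)·x_1 into the budget: x_1* = m/(p_1 + p_2·(x_2/x_1)).
Numerically x_2/x_1 = 0.014692, so x_1* = 156/(4 + 8.25·0.014692) = 37.8529 and x_2* = 0.014692·37.8529 = 0.5561.

x_1* = 37.8529, x_2* = 0.5561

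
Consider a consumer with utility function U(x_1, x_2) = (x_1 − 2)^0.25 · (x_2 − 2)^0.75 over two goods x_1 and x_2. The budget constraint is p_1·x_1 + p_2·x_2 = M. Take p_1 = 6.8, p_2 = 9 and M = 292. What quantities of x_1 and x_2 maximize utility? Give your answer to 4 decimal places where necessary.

Let x_1' = x_1−2, x_2' = x_2−2. MRS = (1/3)·x_2'/x_1' = p_1/p_2.
After buying the subsistence bundle (2, 2), a share 0.25 of the remaining income goes to x_1: x_1* = 2 + 0.25·(M − 2p_1 − 2p_2)/p_1.
Discretionary income = 292 − 2·6.8 − 2·9 = 260.4; x_1* = 2 + 0.25·260.4/6.8 = 11.5735; x_2* = 2 + 0.75·260.4/9 = 23.7.

x_1* = 11.5735, x_2* = 23.7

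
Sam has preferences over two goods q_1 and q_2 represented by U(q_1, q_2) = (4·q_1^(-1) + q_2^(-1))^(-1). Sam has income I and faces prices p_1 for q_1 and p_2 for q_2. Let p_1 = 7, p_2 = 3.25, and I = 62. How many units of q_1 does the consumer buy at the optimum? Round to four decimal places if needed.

q_1* = 6.6064

Substitute q_2 = (q_2/q_1)·q_1 into the budget: q_1* = I/(p_1 + p_2·(q_2/q_1)).
Numerically q_2/q_1 = 0.733799, so q_1* = 62/(7 + 3.25·0.733799) = 6.6064.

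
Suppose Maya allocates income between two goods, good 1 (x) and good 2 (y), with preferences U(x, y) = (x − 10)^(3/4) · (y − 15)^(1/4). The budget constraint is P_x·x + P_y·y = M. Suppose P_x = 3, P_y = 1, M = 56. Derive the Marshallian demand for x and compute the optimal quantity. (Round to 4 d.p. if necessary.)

x* = 12.75

This is Cobb-Douglas in (x−10, y−15): tangency gives 0.75·P_y·(y−15) = 0.25·P_x·(x−10).
After buying the subsistence bundle (10, 15), a share 0.75 of the remaining income goes to x: x* = 10 + 0.75·(M − 10P_x − 15P_y)/P_x.
Discretionary income = 56 − 10·3 − 15·1 = 11; x* = 10 + 0.75·11/3 = 12.75.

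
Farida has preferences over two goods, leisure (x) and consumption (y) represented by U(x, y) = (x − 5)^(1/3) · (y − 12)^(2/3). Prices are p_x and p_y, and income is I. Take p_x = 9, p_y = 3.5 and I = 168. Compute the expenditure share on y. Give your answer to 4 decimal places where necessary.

MRS = (1/2)·(y−12)/(x−5). Tangency with p_x/p_y gives y−12 = 2·(p_x/p_y)·(x−5).
Substituting into the budget: x* = 5 + 1/3·(I − 5·p_x − 12·p_y)/p_x, and y* = 12 + 2/3·(…)/p_y.
Discretionary income = 168 − 5·9 − 12·3.5 = 81; x* = 5 + 1/3·81/9 = 8; y* = 12 + 2/3·81/3.5 = 27.4286.
Expenditure on y: 3.5·27.4286 = 96; share = 0.5714.

share on y = 0.5714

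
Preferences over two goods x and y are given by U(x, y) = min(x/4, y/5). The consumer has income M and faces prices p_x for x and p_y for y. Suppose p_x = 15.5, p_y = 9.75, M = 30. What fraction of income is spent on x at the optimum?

share on x = 0.5598

Leontief preferences: the optimum is at the kink where x/4 = y/5, i.e. y = (5/4)·x.
Budget: p_x·x + p_y·(5/4)·x = M, so (4·p_x + 5·p_y)·x = 4·M.
Demand: x*(p_x,p_y,M) = 4·M/(4·p_x + 5·p_y), y* = 5·M/(4·p_x + 5·p_y).
Here 4·15.5 + 5·9.75 = 110.75, giving x* = 1.0835 and y* = 1.3544.
Expenditure on x: 15.5·1.0835 = 16.7946; share = 0.5598.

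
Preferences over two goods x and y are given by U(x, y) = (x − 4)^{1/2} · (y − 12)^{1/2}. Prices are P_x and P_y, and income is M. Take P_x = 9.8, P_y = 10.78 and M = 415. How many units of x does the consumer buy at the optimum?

MRS = (y−12)/(x−4). Tangency with P_x/P_y gives y−12 = (P_x/P_y)·(x−4).
Substituting into the budget: x* = 4 + 0.5·(M − 4·P_x − 12·P_y)/P_x, and y* = 12 + 0.5·(…)/P_y.
Discretionary income = 415 − 4·9.8 − 12·10.78 = 246.44; x* = 4 + 0.5·246.44/9.8 = 16.5735.

x* = 16.5735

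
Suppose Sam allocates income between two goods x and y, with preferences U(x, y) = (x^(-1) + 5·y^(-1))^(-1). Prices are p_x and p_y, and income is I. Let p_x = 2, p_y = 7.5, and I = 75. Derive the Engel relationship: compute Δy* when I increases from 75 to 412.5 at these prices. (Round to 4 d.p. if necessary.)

Numerically y/x = 1.154701, so x* = 75/(2 + 7.5·1.154701) = 7.0355 and y* = 1.154701·7.0355 = 8.1239.
At I' = 412.5: y* = 44.6813. Change: 44.6813 − 8.1239 = 36.5574.

Δy* = 36.5574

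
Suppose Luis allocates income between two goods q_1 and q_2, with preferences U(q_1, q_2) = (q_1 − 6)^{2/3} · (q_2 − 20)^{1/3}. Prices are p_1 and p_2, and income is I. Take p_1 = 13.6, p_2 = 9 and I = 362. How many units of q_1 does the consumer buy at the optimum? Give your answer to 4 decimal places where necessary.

q_1* = 10.9216

MRS = 2·(q_2−20)/(q_1−6). Tangency with p_1/p_2 gives q_2−20 = (1/2)·(p_1/p_2)·(q_1−6).
After buying the subsistence bundle (6, 20), a share 2/3 of the remaining income goes to q_1: q_1* = 6 + 2/3·(I − 6p_1 − 20p_2)/p_1.
Discretionary income = 362 − 6·13.6 − 20·9 = 100.4; q_1* = 6 + 2/3·100.4/13.6 = 10.9216.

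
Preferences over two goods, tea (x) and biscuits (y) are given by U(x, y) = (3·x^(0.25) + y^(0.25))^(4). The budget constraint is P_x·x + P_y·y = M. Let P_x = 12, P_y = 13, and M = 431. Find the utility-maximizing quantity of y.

MU_x ∝ 3·x^(-0.75), MU_y ∝ y^(-0.75), so MRS = 3·(y/x)^(0.75) = P_x/P_y.
Hence y/x = ((1/3)·P_x/P_y)^(1/(0.75)), i.e. raised to the 4/3 power.
With the ratio pinned down, the budget gives x* = M/(P_x + P_y·(y/x)) and y* = (y/x)·x*.
Numerically y/x = 0.207725, so x* = 431/(12 + 13·0.207725) = 29.3189 and y* = 0.207725·29.3189 = 6.0903.

y* = 6.0903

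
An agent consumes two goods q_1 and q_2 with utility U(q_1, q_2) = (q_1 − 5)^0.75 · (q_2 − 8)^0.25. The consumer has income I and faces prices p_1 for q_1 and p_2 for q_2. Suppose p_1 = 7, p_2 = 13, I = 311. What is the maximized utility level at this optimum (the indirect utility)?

V = 11.995

Let q_1' = q_1−5, q_2' = q_2−8. MRS = 3·q_2'/q_1' = p_1/p_2.
Substituting into the budget: q_1* = 5 + 0.75·(I − 5·p_1 − 8·p_2)/p_1, and q_2* = 8 + 0.25·(…)/p_2.
Discretionary income = 311 − 5·7 − 8·13 = 172; q_1* = 5 + 0.75·172/7 = 23.4286; q_2* = 8 + 0.25·172/13 = 11.3077.
Utility at the optimum: U(23.4286, 11.3077) = 11.995.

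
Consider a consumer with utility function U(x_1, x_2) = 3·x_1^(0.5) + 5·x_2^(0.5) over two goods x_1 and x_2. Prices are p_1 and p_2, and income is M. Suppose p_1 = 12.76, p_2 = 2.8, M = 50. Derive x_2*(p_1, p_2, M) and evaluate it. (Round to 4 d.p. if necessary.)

x_2* = 16.5498

MRS = MU_x_1/MU_x_2 = (3/5)·(x_2/x_1)^(0.5). Set equal to p_1/p_2.
Solve for the ratio: x_2/x_1 = [(5/3)·p_1/p_2]^(2).
Substitute x_2 = (x_2/x_1)·x_1 into the budget: x_1* = M/(p_1 + p_2·(x_2/x_1)).
Numerically x_2/x_1 = 57.687642, so x_1* = 50/(12.76 + 2.8·57.687642) = 0.2869 and x_2* = 57.687642·0.2869 = 16.5498.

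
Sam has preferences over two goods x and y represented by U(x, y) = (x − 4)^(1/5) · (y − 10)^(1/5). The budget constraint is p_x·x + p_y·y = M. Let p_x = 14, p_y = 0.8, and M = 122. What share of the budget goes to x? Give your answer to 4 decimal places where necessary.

MRS = (y−10)/(x−4). Tangency with p_x/p_y gives y−10 = (p_x/p_y)·(x−4).
After buying the subsistence bundle (4, 10), a share 0.5 of the remaining income goes to x: x* = 4 + 0.5·(M − 4p_x − 10p_y)/p_x.
Discretionary income = 122 − 4·14 − 10·0.8 = 58; x* = 4 + 0.5·58/14 = 6.0714; y* = 10 + 0.5·58/0.8 = 46.25.
Expenditure on x: 14·6.0714 = 85; share = 0.6967.

share on x = 0.6967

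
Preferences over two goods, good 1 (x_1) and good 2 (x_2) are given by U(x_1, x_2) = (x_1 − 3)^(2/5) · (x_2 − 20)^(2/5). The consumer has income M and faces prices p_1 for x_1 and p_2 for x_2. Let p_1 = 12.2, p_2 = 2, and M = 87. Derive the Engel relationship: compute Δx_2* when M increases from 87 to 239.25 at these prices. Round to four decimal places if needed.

Discretionary income = 87 − 3·12.2 − 20·2 = 10.4; x_2* = 20 + 0.5·10.4/2 = 22.6.
At M' = 239.25: x_2* = 60.6625. Change: 60.6625 − 22.6 = 38.0625.

Δx_2* = 38.0625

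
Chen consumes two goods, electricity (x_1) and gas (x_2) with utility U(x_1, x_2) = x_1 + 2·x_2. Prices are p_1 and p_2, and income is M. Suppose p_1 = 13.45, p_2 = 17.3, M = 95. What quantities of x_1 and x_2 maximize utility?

x_1* = 0, x_2* = 5.4913

Perfect substitutes: compare marginal utility per dollar. 1/p_1 vs 2/p_2 → 0.0743 vs 0.1156.
x_2 gives more utility per dollar, so spend all income on x_2: x_2* = M/p_2, x_1* = 0.
Numerically: x_1* = 0, x_2* = 5.4913.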